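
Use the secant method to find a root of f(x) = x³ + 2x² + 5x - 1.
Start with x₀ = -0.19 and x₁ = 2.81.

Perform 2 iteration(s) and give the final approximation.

f(x) = x³ + 2x² + 5x - 1
x₀ = -0.19, x₁ = 2.81

Secant formula: x_{n+1} = x_n - f(x_n)(x_n - x_{n-1})/(f(x_n) - f(x_{n-1}))

Iteration 1:
  f(-0.190000) = -1.884659
  f(2.810000) = 51.030241
  x_2 = 2.810000 - 51.030241×(2.810000 - (-0.190000))/(51.030241 - (-1.884659))
       = -0.083150
Iteration 2:
  f(2.810000) = 51.030241
  f(-0.083150) = -1.402495
  x_3 = -0.083150 - (-1.402495)×(-0.083150 - 2.810000)/(-1.402495 - 51.030241)
       = -0.005762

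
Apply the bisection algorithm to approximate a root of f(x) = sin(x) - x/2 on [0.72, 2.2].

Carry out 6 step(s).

f(x) = sin(x) - x/2
Initial interval: [0.72, 2.2]

Iteration 1:
  c_1 = (0.720000 + 2.200000)/2 = 1.460000
  f(c_1) = f(1.460000) = 0.263868
  f(a) × f(c) ≥ 0, new interval: [1.460000, 2.200000]
Iteration 2:
  c_2 = (1.460000 + 2.200000)/2 = 1.830000
  f(c_2) = f(1.830000) = 0.051594
  f(a) × f(c) ≥ 0, new interval: [1.830000, 2.200000]
Iteration 3:
  c_3 = (1.830000 + 2.200000)/2 = 2.015000
  f(c_3) = f(2.015000) = -0.104547
  f(a) × f(c) < 0, new interval: [1.830000, 2.015000]
Iteration 4:
  c_4 = (1.830000 + 2.015000)/2 = 1.922500
  f(c_4) = f(1.922500) = -0.022463
  f(a) × f(c) < 0, new interval: [1.830000, 1.922500]
Iteration 5:
  c_5 = (1.830000 + 1.922500)/2 = 1.876250
  f(c_5) = f(1.876250) = 0.015586
  f(a) × f(c) ≥ 0, new interval: [1.876250, 1.922500]
Iteration 6:
  c_6 = (1.876250 + 1.922500)/2 = 1.899375
  f(c_6) = f(1.899375) = -0.003186
  f(a) × f(c) < 0, new interval: [1.876250, 1.899375]

After 6 iteration(s), the approximation is c_6 = 1.899375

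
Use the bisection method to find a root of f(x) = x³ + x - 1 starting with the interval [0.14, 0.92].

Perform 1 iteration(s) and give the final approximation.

f(x) = x³ + x - 1
Initial interval: [0.14, 0.92]

Iteration 1:
  c_1 = (0.140000 + 0.920000)/2 = 0.530000
  f(c_1) = f(0.530000) = -0.321123
  f(a) × f(c) ≥ 0, new interval: [0.530000, 0.920000]

After 1 iteration(s), the approximation is c_1 = 0.530000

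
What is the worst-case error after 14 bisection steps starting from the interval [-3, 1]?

Bisection error bound: |error| ≤ (b-a)/2^n
|error| ≤ (1 - (-3))/2^14 = 4/2^14
|error| ≤ 0.0002441406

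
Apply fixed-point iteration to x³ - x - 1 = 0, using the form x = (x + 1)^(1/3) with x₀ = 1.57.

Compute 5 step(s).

Equation: x³ - x - 1 = 0
Fixed-point form: x = (x + 1)^(1/3)
x₀ = 1.57

x_1 = g(1.570000) = 1.369760
x_2 = g(1.369760) = 1.333219
x_3 = g(1.333219) = 1.326331
x_4 = g(1.326331) = 1.325024
x_5 = g(1.325024) = 1.324776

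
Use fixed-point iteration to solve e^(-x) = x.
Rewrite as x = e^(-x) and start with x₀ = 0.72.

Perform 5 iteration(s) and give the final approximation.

Equation: e^(-x) = x
Fixed-point form: x = e^(-x)
x₀ = 0.72

x_1 = g(0.720000) = 0.486752
x_2 = g(0.486752) = 0.614619
x_3 = g(0.614619) = 0.540847
x_4 = g(0.540847) = 0.582255
x_5 = g(0.582255) = 0.558637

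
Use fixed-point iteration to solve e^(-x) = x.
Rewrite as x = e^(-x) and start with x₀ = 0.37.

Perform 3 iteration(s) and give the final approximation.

Equation: e^(-x) = x
Fixed-point form: x = e^(-x)
x₀ = 0.37

x_1 = g(0.370000) = 0.690734
x_2 = g(0.690734) = 0.501208
x_3 = g(0.501208) = 0.605798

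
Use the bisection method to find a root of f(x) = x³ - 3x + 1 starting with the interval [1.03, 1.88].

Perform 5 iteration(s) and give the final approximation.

f(x) = x³ - 3x + 1
Initial interval: [1.03, 1.88]

Iteration 1:
  c_1 = (1.030000 + 1.880000)/2 = 1.455000
  f(c_1) = f(1.455000) = -0.284729
  f(a) × f(c) ≥ 0, new interval: [1.455000, 1.880000]
Iteration 2:
  c_2 = (1.455000 + 1.880000)/2 = 1.667500
  f(c_2) = f(1.667500) = 0.634078
  f(a) × f(c) < 0, new interval: [1.455000, 1.667500]
Iteration 3:
  c_3 = (1.455000 + 1.667500)/2 = 1.561250
  f(c_3) = f(1.561250) = 0.121799
  f(a) × f(c) < 0, new interval: [1.455000, 1.561250]
Iteration 4:
  c_4 = (1.455000 + 1.561250)/2 = 1.508125
  f(c_4) = f(1.508125) = -0.094234
  f(a) × f(c) ≥ 0, new interval: [1.508125, 1.561250]
Iteration 5:
  c_5 = (1.508125 + 1.561250)/2 = 1.534687
  f(c_5) = f(1.534687) = 0.010534
  f(a) × f(c) < 0, new interval: [1.508125, 1.534687]

After 5 iteration(s), the approximation is c_5 = 1.534687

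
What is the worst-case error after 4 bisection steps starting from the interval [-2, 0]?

Bisection error bound: |error| ≤ (b-a)/2^n
|error| ≤ (0 - (-2))/2^4 = 2/2^4
|error| ≤ 0.1250000000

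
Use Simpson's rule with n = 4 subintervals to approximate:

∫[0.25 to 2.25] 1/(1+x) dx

f(x) = 1/(1+x)
a = 0.25, b = 2.25, n = 4
h = (b - a)/n = 0.500000

Simpson's rule: (h/3)[f(x₀) + 4f(x₁) + 2f(x₂) + ... + f(xₙ)]

x_0 = 0.2500, f(x_0) = 0.800000, coefficient = 1
x_1 = 0.7500, f(x_1) = 0.571429, coefficient = 4
x_2 = 1.2500, f(x_2) = 0.444444, coefficient = 2
x_3 = 1.7500, f(x_3) = 0.363636, coefficient = 4
x_4 = 2.2500, f(x_4) = 0.307692, coefficient = 1

I ≈ (0.500000/3) × 5.736841 = 0.956140
Exact value: 0.955511
Error: 0.000629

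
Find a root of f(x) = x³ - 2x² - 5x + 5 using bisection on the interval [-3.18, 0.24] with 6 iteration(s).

f(x) = x³ - 2x² - 5x + 5
Initial interval: [-3.18, 0.24]

Iteration 1:
  c_1 = (-3.180000 + 0.240000)/2 = -1.470000
  f(c_1) = f(-1.470000) = 4.851677
  f(a) × f(c) < 0, new interval: [-3.180000, -1.470000]
Iteration 2:
  c_2 = (-3.180000 + (-1.470000))/2 = -2.325000
  f(c_2) = f(-2.325000) = -6.754328
  f(a) × f(c) ≥ 0, new interval: [-2.325000, -1.470000]
Iteration 3:
  c_3 = (-2.325000 + (-1.470000))/2 = -1.897500
  f(c_3) = f(-1.897500) = 0.454527
  f(a) × f(c) < 0, new interval: [-2.325000, -1.897500]
Iteration 4:
  c_4 = (-2.325000 + (-1.897500))/2 = -2.111250
  f(c_4) = f(-2.111250) = -2.769139
  f(a) × f(c) ≥ 0, new interval: [-2.111250, -1.897500]
Iteration 5:
  c_5 = (-2.111250 + (-1.897500))/2 = -2.004375
  f(c_5) = f(-2.004375) = -1.065778
  f(a) × f(c) ≥ 0, new interval: [-2.004375, -1.897500]
Iteration 6:
  c_6 = (-2.004375 + (-1.897500))/2 = -1.950938
  f(c_6) = f(-1.950938) = -0.283201
  f(a) × f(c) ≥ 0, new interval: [-1.950938, -1.897500]

After 6 iteration(s), the approximation is c_6 = -1.950938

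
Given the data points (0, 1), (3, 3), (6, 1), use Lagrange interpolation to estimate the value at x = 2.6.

Lagrange interpolation formula:
P(x) = Σ yᵢ × Lᵢ(x)
where Lᵢ(x) = Π_{j≠i} (x - xⱼ)/(xᵢ - xⱼ)

L_0(2.6) = (2.6 - 3)/(0 - 3) × (2.6 - 6)/(0 - 6) = 0.075556
L_1(2.6) = (2.6 - 0)/(3 - 0) × (2.6 - 6)/(3 - 6) = 0.982222
L_2(2.6) = (2.6 - 0)/(6 - 0) × (2.6 - 3)/(6 - 3) = -0.057778

P(2.6) = 1×L_0(2.6) + 3×L_1(2.6) + 1×L_2(2.6)
P(2.6) = 2.964444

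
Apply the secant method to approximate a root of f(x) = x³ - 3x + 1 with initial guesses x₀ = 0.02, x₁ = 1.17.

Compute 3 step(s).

f(x) = x³ - 3x + 1
x₀ = 0.02, x₁ = 1.17

Secant formula: x_{n+1} = x_n - f(x_n)(x_n - x_{n-1})/(f(x_n) - f(x_{n-1}))

Iteration 1:
  f(0.020000) = 0.940008
  f(1.170000) = -0.908387
  x_2 = 1.170000 - (-0.908387)×(1.170000 - 0.020000)/(-0.908387 - 0.940008)
       = 0.604837
Iteration 2:
  f(1.170000) = -0.908387
  f(0.604837) = -0.593244
  x_3 = 0.604837 - (-0.593244)×(0.604837 - 1.170000)/(-0.593244 - (-0.908387))
       = -0.459062
Iteration 3:
  f(0.604837) = -0.593244
  f(-0.459062) = 2.280443
  x_4 = -0.459062 - 2.280443×(-0.459062 - 0.604837)/(2.280443 - (-0.593244))
       = 0.385205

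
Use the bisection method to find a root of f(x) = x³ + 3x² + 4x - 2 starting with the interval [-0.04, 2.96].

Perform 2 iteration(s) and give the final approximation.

f(x) = x³ + 3x² + 4x - 2
Initial interval: [-0.04, 2.96]

Iteration 1:
  c_1 = (-0.040000 + 2.960000)/2 = 1.460000
  f(c_1) = f(1.460000) = 13.346936
  f(a) × f(c) < 0, new interval: [-0.040000, 1.460000]
Iteration 2:
  c_2 = (-0.040000 + 1.460000)/2 = 0.710000
  f(c_2) = f(0.710000) = 2.710211
  f(a) × f(c) < 0, new interval: [-0.040000, 0.710000]

After 2 iteration(s), the approximation is c_2 = 0.710000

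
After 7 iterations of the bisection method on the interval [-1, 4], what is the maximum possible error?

Bisection error bound: |error| ≤ (b-a)/2^n
|error| ≤ (4 - (-1))/2^7 = 5/2^7
|error| ≤ 0.0390625000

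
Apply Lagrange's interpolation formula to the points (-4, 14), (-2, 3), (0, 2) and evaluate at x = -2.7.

Lagrange interpolation formula:
P(x) = Σ yᵢ × Lᵢ(x)
where Lᵢ(x) = Π_{j≠i} (x - xⱼ)/(xᵢ - xⱼ)

L_0(-2.7) = (-2.7 - (-2))/(-4 - (-2)) × (-2.7 - 0)/(-4 - 0) = 0.236250
L_1(-2.7) = (-2.7 - (-4))/(-2 - (-4)) × (-2.7 - 0)/(-2 - 0) = 0.877500
L_2(-2.7) = (-2.7 - (-4))/(0 - (-4)) × (-2.7 - (-2))/(0 - (-2)) = -0.113750

P(-2.7) = 14×L_0(-2.7) + 3×L_1(-2.7) + 2×L_2(-2.7)
P(-2.7) = 5.712500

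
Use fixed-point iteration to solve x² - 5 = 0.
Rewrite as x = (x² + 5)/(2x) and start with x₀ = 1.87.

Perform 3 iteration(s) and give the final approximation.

Equation: x² - 5 = 0
Fixed-point form: x = (x² + 5)/(2x)
x₀ = 1.87

x_1 = g(1.870000) = 2.271898
x_2 = g(2.271898) = 2.236351
x_3 = g(2.236351) = 2.236068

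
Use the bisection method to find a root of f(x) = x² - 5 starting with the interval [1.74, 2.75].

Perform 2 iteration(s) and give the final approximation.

f(x) = x² - 5
Initial interval: [1.74, 2.75]

Iteration 1:
  c_1 = (1.740000 + 2.750000)/2 = 2.245000
  f(c_1) = f(2.245000) = 0.040025
  f(a) × f(c) < 0, new interval: [1.740000, 2.245000]
Iteration 2:
  c_2 = (1.740000 + 2.245000)/2 = 1.992500
  f(c_2) = f(1.992500) = -1.029944
  f(a) × f(c) ≥ 0, new interval: [1.992500, 2.245000]

After 2 iteration(s), the approximation is c_2 = 1.992500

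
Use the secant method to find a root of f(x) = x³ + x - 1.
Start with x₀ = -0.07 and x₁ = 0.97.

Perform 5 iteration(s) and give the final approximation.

f(x) = x³ + x - 1
x₀ = -0.07, x₁ = 0.97

Secant formula: x_{n+1} = x_n - f(x_n)(x_n - x_{n-1})/(f(x_n) - f(x_{n-1}))

Iteration 1:
  f(-0.070000) = -1.070343
  f(0.970000) = 0.882673
  x_2 = 0.970000 - 0.882673×(0.970000 - (-0.070000))/(0.882673 - (-1.070343))
       = 0.499968
Iteration 2:
  f(0.970000) = 0.882673
  f(0.499968) = -0.375056
  x_3 = 0.499968 - (-0.375056)×(0.499968 - 0.970000)/(-0.375056 - 0.882673)
       = 0.640132
Iteration 3:
  f(0.499968) = -0.375056
  f(0.640132) = -0.097562
  x_4 = 0.640132 - (-0.097562)×(0.640132 - 0.499968)/(-0.097562 - (-0.375056))
       = 0.689411
Iteration 4:
  f(0.640132) = -0.097562
  f(0.689411) = 0.017080
  x_5 = 0.689411 - 0.017080×(0.689411 - 0.640132)/(0.017080 - (-0.097562))
       = 0.682069
Iteration 5:
  f(0.689411) = 0.017080
  f(0.682069) = -0.000619
  x_6 = 0.682069 - (-0.000619)×(0.682069 - 0.689411)/(-0.000619 - 0.017080)
       = 0.682326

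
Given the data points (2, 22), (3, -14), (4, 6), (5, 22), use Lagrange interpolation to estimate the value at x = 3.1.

Lagrange interpolation formula:
P(x) = Σ yᵢ × Lᵢ(x)
where Lᵢ(x) = Π_{j≠i} (x - xⱼ)/(xᵢ - xⱼ)

L_0(3.1) = (3.1 - 3)/(2 - 3) × (3.1 - 4)/(2 - 4) × (3.1 - 5)/(2 - 5) = -0.028500
L_1(3.1) = (3.1 - 2)/(3 - 2) × (3.1 - 4)/(3 - 4) × (3.1 - 5)/(3 - 5) = 0.940500
L_2(3.1) = (3.1 - 2)/(4 - 2) × (3.1 - 3)/(4 - 3) × (3.1 - 5)/(4 - 5) = 0.104500
L_3(3.1) = (3.1 - 2)/(5 - 2) × (3.1 - 3)/(5 - 3) × (3.1 - 4)/(5 - 4) = -0.016500

P(3.1) = 22×L_0(3.1) + (-14)×L_1(3.1) + 6×L_2(3.1) + 22×L_3(3.1)
P(3.1) = -13.530000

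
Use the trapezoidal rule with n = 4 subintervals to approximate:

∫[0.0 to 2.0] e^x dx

f(x) = e^x
a = 0.0, b = 2.0, n = 4
h = (b - a)/n = 0.500000

Trapezoidal rule: (h/2)[f(x₀) + 2f(x₁) + 2f(x₂) + ... + f(xₙ)]

x_0 = 0.0000, f(x_0) = 1.000000, coefficient = 1
x_1 = 0.5000, f(x_1) = 1.648721, coefficient = 2
x_2 = 1.0000, f(x_2) = 2.718282, coefficient = 2
x_3 = 1.5000, f(x_3) = 4.481689, coefficient = 2
x_4 = 2.0000, f(x_4) = 7.389056, coefficient = 1

I ≈ (0.500000/2) × 26.086440 = 6.521610
Exact value: 6.389056
Error: 0.132554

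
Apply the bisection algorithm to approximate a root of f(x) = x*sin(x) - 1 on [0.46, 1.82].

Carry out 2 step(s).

f(x) = x*sin(x) - 1
Initial interval: [0.46, 1.82]

Iteration 1:
  c_1 = (0.460000 + 1.820000)/2 = 1.140000
  f(c_1) = f(1.140000) = 0.035842
  f(a) × f(c) < 0, new interval: [0.460000, 1.140000]
Iteration 2:
  c_2 = (0.460000 + 1.140000)/2 = 0.800000
  f(c_2) = f(0.800000) = -0.426115
  f(a) × f(c) ≥ 0, new interval: [0.800000, 1.140000]

After 2 iteration(s), the approximation is c_2 = 0.800000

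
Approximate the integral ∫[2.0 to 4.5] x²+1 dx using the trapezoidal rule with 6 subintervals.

f(x) = x²+1
a = 2.0, b = 4.5, n = 6
h = (b - a)/n = 0.416667

Trapezoidal rule: (h/2)[f(x₀) + 2f(x₁) + 2f(x₂) + ... + f(xₙ)]

x_0 = 2.0000, f(x_0) = 5.000000, coefficient = 1
x_1 = 2.4167, f(x_1) = 6.840278, coefficient = 2
x_2 = 2.8333, f(x_2) = 9.027778, coefficient = 2
x_3 = 3.2500, f(x_3) = 11.562500, coefficient = 2
x_4 = 3.6667, f(x_4) = 14.444444, coefficient = 2
x_5 = 4.0833, f(x_5) = 17.673611, coefficient = 2
x_6 = 4.5000, f(x_6) = 21.250000, coefficient = 1

I ≈ (0.416667/2) × 145.347222 = 30.280671
Exact value: 30.208333
Error: 0.072338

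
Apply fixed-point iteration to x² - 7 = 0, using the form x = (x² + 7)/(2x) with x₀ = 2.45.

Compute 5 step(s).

Equation: x² - 7 = 0
Fixed-point form: x = (x² + 7)/(2x)
x₀ = 2.45

x_1 = g(2.450000) = 2.653571
x_2 = g(2.653571) = 2.645763
x_3 = g(2.645763) = 2.645751
x_4 = g(2.645751) = 2.645751
x_5 = g(2.645751) = 2.645751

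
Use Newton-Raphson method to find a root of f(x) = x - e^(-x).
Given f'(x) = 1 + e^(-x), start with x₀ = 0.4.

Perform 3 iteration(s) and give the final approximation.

f(x) = x - e^(-x)
f'(x) = 1 + e^(-x)
x₀ = 0.4

Newton-Raphson formula: x_{n+1} = x_n - f(x_n)/f'(x_n)

Iteration 1:
  f(0.400000) = -0.270320
  f'(0.400000) = 1.670320
  x_1 = 0.400000 - (-0.270320)/1.670320 = 0.561837
Iteration 2:
  f(0.561837) = -0.008323
  f'(0.561837) = 1.570161
  x_2 = 0.561837 - (-0.008323)/1.570161 = 0.567138
Iteration 3:
  f(0.567138) = -0.000008
  f'(0.567138) = 1.567146
  x_3 = 0.567138 - (-0.000008)/1.567146 = 0.567143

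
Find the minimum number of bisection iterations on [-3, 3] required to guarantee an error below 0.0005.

We need (b-a)/2^n ≤ 0.0005
(3 - (-3))/2^n ≤ 0.0005
6/2^n ≤ 0.0005
2^n ≥ 12000
n ≥ log₂(12000) = 13.55
n ≥ 14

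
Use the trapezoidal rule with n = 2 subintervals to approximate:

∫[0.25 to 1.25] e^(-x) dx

f(x) = e^(-x)
a = 0.25, b = 1.25, n = 2
h = (b - a)/n = 0.500000

Trapezoidal rule: (h/2)[f(x₀) + 2f(x₁) + 2f(x₂) + ... + f(xₙ)]

x_0 = 0.2500, f(x_0) = 0.778801, coefficient = 1
x_1 = 0.7500, f(x_1) = 0.472367, coefficient = 2
x_2 = 1.2500, f(x_2) = 0.286505, coefficient = 1

I ≈ (0.500000/2) × 2.010039 = 0.502510
Exact value: 0.492296
Error: 0.010214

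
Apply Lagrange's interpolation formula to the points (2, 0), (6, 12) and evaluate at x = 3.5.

Lagrange interpolation formula:
P(x) = Σ yᵢ × Lᵢ(x)
where Lᵢ(x) = Π_{j≠i} (x - xⱼ)/(xᵢ - xⱼ)

L_0(3.5) = (3.5 - 6)/(2 - 6) = 0.625000
L_1(3.5) = (3.5 - 2)/(6 - 2) = 0.375000

P(3.5) = 0×L_0(3.5) + 12×L_1(3.5)
P(3.5) = 4.500000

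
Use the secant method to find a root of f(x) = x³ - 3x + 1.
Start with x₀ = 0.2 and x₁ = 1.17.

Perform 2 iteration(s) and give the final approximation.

f(x) = x³ - 3x + 1
x₀ = 0.2, x₁ = 1.17

Secant formula: x_{n+1} = x_n - f(x_n)(x_n - x_{n-1})/(f(x_n) - f(x_{n-1}))

Iteration 1:
  f(0.200000) = 0.408000
  f(1.170000) = -0.908387
  x_2 = 1.170000 - (-0.908387)×(1.170000 - 0.200000)/(-0.908387 - 0.408000)
       = 0.500641
Iteration 2:
  f(1.170000) = -0.908387
  f(0.500641) = -0.376442
  x_3 = 0.500641 - (-0.376442)×(0.500641 - 1.170000)/(-0.376442 - (-0.908387))
       = 0.026956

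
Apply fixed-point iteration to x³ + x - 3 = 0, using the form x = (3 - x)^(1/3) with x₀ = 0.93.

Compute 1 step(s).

Equation: x³ + x - 3 = 0
Fixed-point form: x = (3 - x)^(1/3)
x₀ = 0.93

x_1 = g(0.930000) = 1.274452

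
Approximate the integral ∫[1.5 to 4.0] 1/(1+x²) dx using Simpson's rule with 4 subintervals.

f(x) = 1/(1+x²)
a = 1.5, b = 4.0, n = 4
h = (b - a)/n = 0.625000

Simpson's rule: (h/3)[f(x₀) + 4f(x₁) + 2f(x₂) + ... + f(xₙ)]

x_0 = 1.5000, f(x_0) = 0.307692, coefficient = 1
x_1 = 2.1250, f(x_1) = 0.181303, coefficient = 4
x_2 = 2.7500, f(x_2) = 0.116788, coefficient = 2
x_3 = 3.3750, f(x_3) = 0.080706, coefficient = 4
x_4 = 4.0000, f(x_4) = 0.058824, coefficient = 1

I ≈ (0.625000/3) × 1.648130 = 0.343360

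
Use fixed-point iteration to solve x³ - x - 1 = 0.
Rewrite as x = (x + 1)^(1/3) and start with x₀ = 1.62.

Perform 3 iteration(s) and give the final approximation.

Equation: x³ - x - 1 = 0
Fixed-point form: x = (x + 1)^(1/3)
x₀ = 1.62

x_1 = g(1.620000) = 1.378586
x_2 = g(1.378586) = 1.334872
x_3 = g(1.334872) = 1.326644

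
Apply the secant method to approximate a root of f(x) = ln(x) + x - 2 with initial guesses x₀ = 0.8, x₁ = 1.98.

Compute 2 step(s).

f(x) = ln(x) + x - 2
x₀ = 0.8, x₁ = 1.98

Secant formula: x_{n+1} = x_n - f(x_n)(x_n - x_{n-1})/(f(x_n) - f(x_{n-1}))

Iteration 1:
  f(0.800000) = -1.423144
  f(1.980000) = 0.663097
  x_2 = 1.980000 - 0.663097×(1.980000 - 0.800000)/(0.663097 - (-1.423144))
       = 1.604945
Iteration 2:
  f(1.980000) = 0.663097
  f(1.604945) = 0.078035
  x_3 = 1.604945 - 0.078035×(1.604945 - 1.980000)/(0.078035 - 0.663097)
       = 1.554921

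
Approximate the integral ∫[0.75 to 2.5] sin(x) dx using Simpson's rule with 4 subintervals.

f(x) = sin(x)
a = 0.75, b = 2.5, n = 4
h = (b - a)/n = 0.437500

Simpson's rule: (h/3)[f(x₀) + 4f(x₁) + 2f(x₂) + ... + f(xₙ)]

x_0 = 0.7500, f(x_0) = 0.681639, coefficient = 1
x_1 = 1.1875, f(x_1) = 0.927437, coefficient = 4
x_2 = 1.6250, f(x_2) = 0.998531, coefficient = 2
x_3 = 2.0625, f(x_3) = 0.881530, coefficient = 4
x_4 = 2.5000, f(x_4) = 0.598472, coefficient = 1

I ≈ (0.437500/3) × 10.513040 = 1.533152
Exact value: 1.532832
Error: 0.000319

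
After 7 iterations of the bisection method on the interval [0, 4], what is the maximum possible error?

Bisection error bound: |error| ≤ (b-a)/2^n
|error| ≤ (4 - 0)/2^7 = 4/2^7
|error| ≤ 0.0312500000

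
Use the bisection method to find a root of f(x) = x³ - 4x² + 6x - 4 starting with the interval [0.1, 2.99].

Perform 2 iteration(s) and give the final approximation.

f(x) = x³ - 4x² + 6x - 4
Initial interval: [0.1, 2.99]

Iteration 1:
  c_1 = (0.100000 + 2.990000)/2 = 1.545000
  f(c_1) = f(1.545000) = -0.590146
  f(a) × f(c) ≥ 0, new interval: [1.545000, 2.990000]
Iteration 2:
  c_2 = (1.545000 + 2.990000)/2 = 2.267500
  f(c_2) = f(2.267500) = 0.697254
  f(a) × f(c) < 0, new interval: [1.545000, 2.267500]

After 2 iteration(s), the approximation is c_2 = 2.267500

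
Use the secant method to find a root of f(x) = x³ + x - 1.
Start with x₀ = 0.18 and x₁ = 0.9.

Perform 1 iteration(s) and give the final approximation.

f(x) = x³ + x - 1
x₀ = 0.18, x₁ = 0.9

Secant formula: x_{n+1} = x_n - f(x_n)(x_n - x_{n-1})/(f(x_n) - f(x_{n-1}))

Iteration 1:
  f(0.180000) = -0.814168
  f(0.900000) = 0.629000
  x_2 = 0.900000 - 0.629000×(0.900000 - 0.180000)/(0.629000 - (-0.814168))
       = 0.586190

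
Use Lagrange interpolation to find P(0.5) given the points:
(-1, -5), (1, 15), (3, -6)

Lagrange interpolation formula:
P(x) = Σ yᵢ × Lᵢ(x)
where Lᵢ(x) = Π_{j≠i} (x - xⱼ)/(xᵢ - xⱼ)

L_0(0.5) = (0.5 - 1)/(-1 - 1) × (0.5 - 3)/(-1 - 3) = 0.156250
L_1(0.5) = (0.5 - (-1))/(1 - (-1)) × (0.5 - 3)/(1 - 3) = 0.937500
L_2(0.5) = (0.5 - (-1))/(3 - (-1)) × (0.5 - 1)/(3 - 1) = -0.093750

P(0.5) = (-5)×L_0(0.5) + 15×L_1(0.5) + (-6)×L_2(0.5)
P(0.5) = 13.843750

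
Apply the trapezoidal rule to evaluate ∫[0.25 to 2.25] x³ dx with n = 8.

f(x) = x³
a = 0.25, b = 2.25, n = 8
h = (b - a)/n = 0.250000

Trapezoidal rule: (h/2)[f(x₀) + 2f(x₁) + 2f(x₂) + ... + f(xₙ)]

x_0 = 0.2500, f(x_0) = 0.015625, coefficient = 1
x_1 = 0.5000, f(x_1) = 0.125000, coefficient = 2
x_2 = 0.7500, f(x_2) = 0.421875, coefficient = 2
x_3 = 1.0000, f(x_3) = 1.000000, coefficient = 2
x_4 = 1.2500, f(x_4) = 1.953125, coefficient = 2
x_5 = 1.5000, f(x_5) = 3.375000, coefficient = 2
x_6 = 1.7500, f(x_6) = 5.359375, coefficient = 2
x_7 = 2.0000, f(x_7) = 8.000000, coefficient = 2
x_8 = 2.2500, f(x_8) = 11.390625, coefficient = 1

I ≈ (0.250000/2) × 51.875000 = 6.484375
Exact value: 6.406250
Error: 0.078125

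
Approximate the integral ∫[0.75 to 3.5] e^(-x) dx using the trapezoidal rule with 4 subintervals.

f(x) = e^(-x)
a = 0.75, b = 3.5, n = 4
h = (b - a)/n = 0.687500

Trapezoidal rule: (h/2)[f(x₀) + 2f(x₁) + 2f(x₂) + ... + f(xₙ)]

x_0 = 0.7500, f(x_0) = 0.472367, coefficient = 1
x_1 = 1.4375, f(x_1) = 0.237521, coefficient = 2
x_2 = 2.1250, f(x_2) = 0.119433, coefficient = 2
x_3 = 2.8125, f(x_3) = 0.060055, coefficient = 2
x_4 = 3.5000, f(x_4) = 0.030197, coefficient = 1

I ≈ (0.687500/2) × 1.336581 = 0.459450
Exact value: 0.442169
Error: 0.017280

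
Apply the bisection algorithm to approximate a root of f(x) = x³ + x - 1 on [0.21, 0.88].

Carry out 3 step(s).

f(x) = x³ + x - 1
Initial interval: [0.21, 0.88]

Iteration 1:
  c_1 = (0.210000 + 0.880000)/2 = 0.545000
  f(c_1) = f(0.545000) = -0.293121
  f(a) × f(c) ≥ 0, new interval: [0.545000, 0.880000]
Iteration 2:
  c_2 = (0.545000 + 0.880000)/2 = 0.712500
  f(c_2) = f(0.712500) = 0.074205
  f(a) × f(c) < 0, new interval: [0.545000, 0.712500]
Iteration 3:
  c_3 = (0.545000 + 0.712500)/2 = 0.628750
  f(c_3) = f(0.628750) = -0.122688
  f(a) × f(c) ≥ 0, new interval: [0.628750, 0.712500]

After 3 iteration(s), the approximation is c_3 = 0.628750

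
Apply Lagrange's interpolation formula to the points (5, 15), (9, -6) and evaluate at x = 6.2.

Lagrange interpolation formula:
P(x) = Σ yᵢ × Lᵢ(x)
where Lᵢ(x) = Π_{j≠i} (x - xⱼ)/(xᵢ - xⱼ)

L_0(6.2) = (6.2 - 9)/(5 - 9) = 0.700000
L_1(6.2) = (6.2 - 5)/(9 - 5) = 0.300000

P(6.2) = 15×L_0(6.2) + (-6)×L_1(6.2)
P(6.2) = 8.700000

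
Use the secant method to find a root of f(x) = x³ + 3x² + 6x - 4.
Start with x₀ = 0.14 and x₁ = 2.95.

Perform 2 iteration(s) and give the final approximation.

f(x) = x³ + 3x² + 6x - 4
x₀ = 0.14, x₁ = 2.95

Secant formula: x_{n+1} = x_n - f(x_n)(x_n - x_{n-1})/(f(x_n) - f(x_{n-1}))

Iteration 1:
  f(0.140000) = -3.098456
  f(2.950000) = 65.479875
  x_2 = 2.950000 - 65.479875×(2.950000 - 0.140000)/(65.479875 - (-3.098456))
       = 0.266959
Iteration 2:
  f(2.950000) = 65.479875
  f(0.266959) = -2.165416
  x_3 = 0.266959 - (-2.165416)×(0.266959 - 2.950000)/(-2.165416 - 65.479875)
       = 0.352847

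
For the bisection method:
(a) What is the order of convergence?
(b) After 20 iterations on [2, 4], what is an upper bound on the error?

(a) Bisection has linear (order 1) convergence; the error is halved each step.

(b) Error bound = (b-a)/2^n = (4 - 2)/2^{20}
    = 2/2^{20}

(a) 1 (linear); (b) error ≤ 1.91e-06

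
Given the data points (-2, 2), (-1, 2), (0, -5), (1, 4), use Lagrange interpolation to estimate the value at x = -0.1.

Lagrange interpolation formula:
P(x) = Σ yᵢ × Lᵢ(x)
where Lᵢ(x) = Π_{j≠i} (x - xⱼ)/(xᵢ - xⱼ)

L_0(-0.1) = (-0.1 - (-1))/(-2 - (-1)) × (-0.1 - 0)/(-2 - 0) × (-0.1 - 1)/(-2 - 1) = -0.016500
L_1(-0.1) = (-0.1 - (-2))/(-1 - (-2)) × (-0.1 - 0)/(-1 - 0) × (-0.1 - 1)/(-1 - 1) = 0.104500
L_2(-0.1) = (-0.1 - (-2))/(0 - (-2)) × (-0.1 - (-1))/(0 - (-1)) × (-0.1 - 1)/(0 - 1) = 0.940500
L_3(-0.1) = (-0.1 - (-2))/(1 - (-2)) × (-0.1 - (-1))/(1 - (-1)) × (-0.1 - 0)/(1 - 0) = -0.028500

P(-0.1) = 2×L_0(-0.1) + 2×L_1(-0.1) + (-5)×L_2(-0.1) + 4×L_3(-0.1)
P(-0.1) = -4.640500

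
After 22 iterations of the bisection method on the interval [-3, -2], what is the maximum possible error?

Bisection error bound: |error| ≤ (b-a)/2^n
|error| ≤ (-2 - (-3))/2^22 = 1/2^22
|error| ≤ 0.0000002384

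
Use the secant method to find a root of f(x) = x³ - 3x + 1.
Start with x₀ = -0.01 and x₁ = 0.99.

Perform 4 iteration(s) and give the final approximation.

f(x) = x³ - 3x + 1
x₀ = -0.01, x₁ = 0.99

Secant formula: x_{n+1} = x_n - f(x_n)(x_n - x_{n-1})/(f(x_n) - f(x_{n-1}))

Iteration 1:
  f(-0.010000) = 1.029999
  f(0.990000) = -0.999701
  x_2 = 0.990000 - (-0.999701)×(0.990000 - (-0.010000))/(-0.999701 - 1.029999)
       = 0.497464
Iteration 2:
  f(0.990000) = -0.999701
  f(0.497464) = -0.369284
  x_3 = 0.497464 - (-0.369284)×(0.497464 - 0.990000)/(-0.369284 - (-0.999701))
       = 0.208948
Iteration 3:
  f(0.497464) = -0.369284
  f(0.208948) = 0.382280
  x_4 = 0.208948 - 0.382280×(0.208948 - 0.497464)/(0.382280 - (-0.369284))
       = 0.355700
Iteration 4:
  f(0.208948) = 0.382280
  f(0.355700) = -0.022096
  x_5 = 0.355700 - (-0.022096)×(0.355700 - 0.208948)/(-0.022096 - 0.382280)
       = 0.347681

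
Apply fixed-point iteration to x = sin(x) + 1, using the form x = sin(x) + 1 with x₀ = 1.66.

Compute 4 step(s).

Equation: x = sin(x) + 1
Fixed-point form: x = sin(x) + 1
x₀ = 1.66

x_1 = g(1.660000) = 1.996024
x_2 = g(1.996024) = 1.910945
x_3 = g(1.910945) = 1.942705
x_4 = g(1.942705) = 1.931635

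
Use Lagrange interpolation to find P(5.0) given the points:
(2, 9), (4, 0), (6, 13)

Lagrange interpolation formula:
P(x) = Σ yᵢ × Lᵢ(x)
where Lᵢ(x) = Π_{j≠i} (x - xⱼ)/(xᵢ - xⱼ)

L_0(5.0) = (5.0 - 4)/(2 - 4) × (5.0 - 6)/(2 - 6) = -0.125000
L_1(5.0) = (5.0 - 2)/(4 - 2) × (5.0 - 6)/(4 - 6) = 0.750000
L_2(5.0) = (5.0 - 2)/(6 - 2) × (5.0 - 4)/(6 - 4) = 0.375000

P(5.0) = 9×L_0(5.0) + 0×L_1(5.0) + 13×L_2(5.0)
P(5.0) = 3.750000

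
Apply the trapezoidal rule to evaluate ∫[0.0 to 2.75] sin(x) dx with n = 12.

f(x) = sin(x)
a = 0.0, b = 2.75, n = 12
h = (b - a)/n = 0.229167

Trapezoidal rule: (h/2)[f(x₀) + 2f(x₁) + 2f(x₂) + ... + f(xₙ)]

x_0 = 0.0000, f(x_0) = 0.000000, coefficient = 1
x_1 = 0.2292, f(x_1) = 0.227166, coefficient = 2
x_2 = 0.4583, f(x_2) = 0.442454, coefficient = 2
x_3 = 0.6875, f(x_3) = 0.634607, coefficient = 2
x_4 = 0.9167, f(x_4) = 0.793578, coefficient = 2
x_5 = 1.1458, f(x_5) = 0.911054, coefficient = 2
x_6 = 1.3750, f(x_6) = 0.980893, coefficient = 2
x_7 = 1.6042, f(x_7) = 0.999443, coefficient = 2
x_8 = 1.8333, f(x_8) = 0.965735, coefficient = 2
x_9 = 2.0625, f(x_9) = 0.881530, coefficient = 2
x_10 = 2.2917, f(x_10) = 0.751232, coefficient = 2
x_11 = 2.5208, f(x_11) = 0.581653, coefficient = 2
x_12 = 2.7500, f(x_12) = 0.381661, coefficient = 1

I ≈ (0.229167/2) × 16.720350 = 1.915873
Exact value: 1.924302
Error: 0.008429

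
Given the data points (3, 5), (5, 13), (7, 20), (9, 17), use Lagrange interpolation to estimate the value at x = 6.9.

Lagrange interpolation formula:
P(x) = Σ yᵢ × Lᵢ(x)
where Lᵢ(x) = Π_{j≠i} (x - xⱼ)/(xᵢ - xⱼ)

L_0(6.9) = (6.9 - 5)/(3 - 5) × (6.9 - 7)/(3 - 7) × (6.9 - 9)/(3 - 9) = -0.008312
L_1(6.9) = (6.9 - 3)/(5 - 3) × (6.9 - 7)/(5 - 7) × (6.9 - 9)/(5 - 9) = 0.051187
L_2(6.9) = (6.9 - 3)/(7 - 3) × (6.9 - 5)/(7 - 5) × (6.9 - 9)/(7 - 9) = 0.972563
L_3(6.9) = (6.9 - 3)/(9 - 3) × (6.9 - 5)/(9 - 5) × (6.9 - 7)/(9 - 7) = -0.015437

P(6.9) = 5×L_0(6.9) + 13×L_1(6.9) + 20×L_2(6.9) + 17×L_3(6.9)
P(6.9) = 19.812687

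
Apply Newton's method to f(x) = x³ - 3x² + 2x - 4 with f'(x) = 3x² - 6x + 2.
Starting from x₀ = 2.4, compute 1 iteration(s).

f(x) = x³ - 3x² + 2x - 4
f'(x) = 3x² - 6x + 2
x₀ = 2.4

Newton-Raphson formula: x_{n+1} = x_n - f(x_n)/f'(x_n)

Iteration 1:
  f(2.400000) = -2.656000
  f'(2.400000) = 4.880000
  x_1 = 2.400000 - (-2.656000)/4.880000 = 2.944262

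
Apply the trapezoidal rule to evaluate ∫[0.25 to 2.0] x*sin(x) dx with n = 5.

f(x) = x*sin(x)
a = 0.25, b = 2.0, n = 5
h = (b - a)/n = 0.350000

Trapezoidal rule: (h/2)[f(x₀) + 2f(x₁) + 2f(x₂) + ... + f(xₙ)]

x_0 = 0.2500, f(x_0) = 0.061851, coefficient = 1
x_1 = 0.6000, f(x_1) = 0.338785, coefficient = 2
x_2 = 0.9500, f(x_2) = 0.772745, coefficient = 2
x_3 = 1.3000, f(x_3) = 1.252626, coefficient = 2
x_4 = 1.6500, f(x_4) = 1.644827, coefficient = 2
x_5 = 2.0000, f(x_5) = 1.818595, coefficient = 1

I ≈ (0.350000/2) × 9.898412 = 1.732222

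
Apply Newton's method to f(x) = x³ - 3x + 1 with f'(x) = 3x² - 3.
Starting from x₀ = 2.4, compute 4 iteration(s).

f(x) = x³ - 3x + 1
f'(x) = 3x² - 3
x₀ = 2.4

Newton-Raphson formula: x_{n+1} = x_n - f(x_n)/f'(x_n)

Iteration 1:
  f(2.400000) = 7.624000
  f'(2.400000) = 14.280000
  x_1 = 2.400000 - 7.624000/14.280000 = 1.866106
Iteration 2:
  f(1.866106) = 1.900123
  f'(1.866106) = 7.447060
  x_2 = 1.866106 - 1.900123/7.447060 = 1.610956
Iteration 3:
  f(1.610956) = 0.347850
  f'(1.610956) = 4.785535
  x_3 = 1.610956 - 0.347850/4.785535 = 1.538268
Iteration 4:
  f(1.538268) = 0.025151
  f'(1.538268) = 4.098804
  x_4 = 1.538268 - 0.025151/4.098804 = 1.532132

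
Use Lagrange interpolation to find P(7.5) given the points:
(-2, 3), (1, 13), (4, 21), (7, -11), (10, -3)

Lagrange interpolation formula:
P(x) = Σ yᵢ × Lᵢ(x)
where Lᵢ(x) = Π_{j≠i} (x - xⱼ)/(xᵢ - xⱼ)

L_0(7.5) = (7.5 - 1)/(-2 - 1) × (7.5 - 4)/(-2 - 4) × (7.5 - 7)/(-2 - 7) × (7.5 - 10)/(-2 - 10) = -0.014628
L_1(7.5) = (7.5 - (-2))/(1 - (-2)) × (7.5 - 4)/(1 - 4) × (7.5 - 7)/(1 - 7) × (7.5 - 10)/(1 - 10) = 0.085520
L_2(7.5) = (7.5 - (-2))/(4 - (-2)) × (7.5 - 1)/(4 - 1) × (7.5 - 7)/(4 - 7) × (7.5 - 10)/(4 - 10) = -0.238233
L_3(7.5) = (7.5 - (-2))/(7 - (-2)) × (7.5 - 1)/(7 - 1) × (7.5 - 4)/(7 - 4) × (7.5 - 10)/(7 - 10) = 1.111754
L_4(7.5) = (7.5 - (-2))/(10 - (-2)) × (7.5 - 1)/(10 - 1) × (7.5 - 4)/(10 - 4) × (7.5 - 7)/(10 - 7) = 0.055588

P(7.5) = 3×L_0(7.5) + 13×L_1(7.5) + 21×L_2(7.5) + (-11)×L_3(7.5) + (-3)×L_4(7.5)
P(7.5) = -16.331083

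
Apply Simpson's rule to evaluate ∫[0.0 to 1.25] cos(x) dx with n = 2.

f(x) = cos(x)
a = 0.0, b = 1.25, n = 2
h = (b - a)/n = 0.625000

Simpson's rule: (h/3)[f(x₀) + 4f(x₁) + 2f(x₂) + ... + f(xₙ)]

x_0 = 0.0000, f(x_0) = 1.000000, coefficient = 1
x_1 = 0.6250, f(x_1) = 0.810963, coefficient = 4
x_2 = 1.2500, f(x_2) = 0.315322, coefficient = 1

I ≈ (0.625000/3) × 4.559175 = 0.949828
Exact value: 0.948985
Error: 0.000843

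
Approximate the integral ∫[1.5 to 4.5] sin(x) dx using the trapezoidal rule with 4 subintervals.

f(x) = sin(x)
a = 1.5, b = 4.5, n = 4
h = (b - a)/n = 0.750000

Trapezoidal rule: (h/2)[f(x₀) + 2f(x₁) + 2f(x₂) + ... + f(xₙ)]

x_0 = 1.5000, f(x_0) = 0.997495, coefficient = 1
x_1 = 2.2500, f(x_1) = 0.778073, coefficient = 2
x_2 = 3.0000, f(x_2) = 0.141120, coefficient = 2
x_3 = 3.7500, f(x_3) = -0.571561, coefficient = 2
x_4 = 4.5000, f(x_4) = -0.977530, coefficient = 1

I ≈ (0.750000/2) × 0.715229 = 0.268211
Exact value: 0.281533
Error: 0.013322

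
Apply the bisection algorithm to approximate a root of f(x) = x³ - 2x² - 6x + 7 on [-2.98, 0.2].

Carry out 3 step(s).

f(x) = x³ - 2x² - 6x + 7
Initial interval: [-2.98, 0.2]

Iteration 1:
  c_1 = (-2.980000 + 0.200000)/2 = -1.390000
  f(c_1) = f(-1.390000) = 8.790181
  f(a) × f(c) < 0, new interval: [-2.980000, -1.390000]
Iteration 2:
  c_2 = (-2.980000 + (-1.390000))/2 = -2.185000
  f(c_2) = f(-2.185000) = 0.129868
  f(a) × f(c) < 0, new interval: [-2.980000, -2.185000]
Iteration 3:
  c_3 = (-2.980000 + (-2.185000))/2 = -2.582500
  f(c_3) = f(-2.582500) = -8.067096
  f(a) × f(c) ≥ 0, new interval: [-2.582500, -2.185000]

After 3 iteration(s), the approximation is c_3 = -2.582500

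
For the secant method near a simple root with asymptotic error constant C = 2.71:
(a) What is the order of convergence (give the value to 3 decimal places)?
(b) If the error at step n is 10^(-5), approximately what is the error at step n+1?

(a) Secant method has superlinear convergence with order φ = (1+√5)/2 ≈ 1.618.
    This means |e_{n+1}| ≈ C|e_n|^1.618.

(b) With |e_n| = 10^(-5) and C = 2.71:
    |e_{n+1}| ≈ 2.71 × (10^(-5))^1.618 = 2.71 × 10^(-8.09)

(a) ≈ 1.618 (golden ratio); (b) |e_{n+1}| ≈ 2.202e-08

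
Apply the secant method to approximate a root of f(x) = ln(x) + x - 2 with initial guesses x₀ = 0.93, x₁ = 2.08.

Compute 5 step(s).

f(x) = ln(x) + x - 2
x₀ = 0.93, x₁ = 2.08

Secant formula: x_{n+1} = x_n - f(x_n)(x_n - x_{n-1})/(f(x_n) - f(x_{n-1}))

Iteration 1:
  f(0.930000) = -1.142571
  f(2.080000) = 0.812368
  x_2 = 2.080000 - 0.812368×(2.080000 - 0.930000)/(0.812368 - (-1.142571))
       = 1.602122
Iteration 2:
  f(2.080000) = 0.812368
  f(1.602122) = 0.073450
  x_3 = 1.602122 - 0.073450×(1.602122 - 2.080000)/(0.073450 - 0.812368)
       = 1.554619
Iteration 3:
  f(1.602122) = 0.073450
  f(1.554619) = -0.004150
  x_4 = 1.554619 - (-0.004150)×(1.554619 - 1.602122)/(-0.004150 - 0.073450)
       = 1.557160
Iteration 4:
  f(1.554619) = -0.004150
  f(1.557160) = 0.000023
  x_5 = 1.557160 - 0.000023×(1.557160 - 1.554619)/(0.000023 - (-0.004150))
       = 1.557146
Iteration 5:
  f(1.557160) = 0.000023
  f(1.557146) = 0.000000
  x_6 = 1.557146 - 0.000000×(1.557146 - 1.557160)/(0.000000 - 0.000023)
       = 1.557146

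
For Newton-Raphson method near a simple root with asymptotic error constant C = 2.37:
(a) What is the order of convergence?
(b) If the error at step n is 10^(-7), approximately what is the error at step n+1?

(a) Newton-Raphson has quadratic (order 2) convergence near simple roots.
    This means |e_{n+1}| ≈ C|e_n|².

(b) With |e_n| = 10^(-7) and C = 2.37:
    |e_{n+1}| ≈ 2.37 × (10^(-7))² = 2.37 × 10^(-14)

(a) 2 (quadratic); (b) |e_{n+1}| ≈ 2.370e-14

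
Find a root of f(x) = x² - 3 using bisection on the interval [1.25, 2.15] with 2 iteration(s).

f(x) = x² - 3
Initial interval: [1.25, 2.15]

Iteration 1:
  c_1 = (1.250000 + 2.150000)/2 = 1.700000
  f(c_1) = f(1.700000) = -0.110000
  f(a) × f(c) ≥ 0, new interval: [1.700000, 2.150000]
Iteration 2:
  c_2 = (1.700000 + 2.150000)/2 = 1.925000
  f(c_2) = f(1.925000) = 0.705625
  f(a) × f(c) < 0, new interval: [1.700000, 1.925000]

After 2 iteration(s), the approximation is c_2 = 1.925000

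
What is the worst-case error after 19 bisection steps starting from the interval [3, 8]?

Bisection error bound: |error| ≤ (b-a)/2^n
|error| ≤ (8 - 3)/2^19 = 5/2^19
|error| ≤ 0.0000095367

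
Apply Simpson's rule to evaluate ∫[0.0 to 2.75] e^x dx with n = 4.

f(x) = e^x
a = 0.0, b = 2.75, n = 4
h = (b - a)/n = 0.687500

Simpson's rule: (h/3)[f(x₀) + 4f(x₁) + 2f(x₂) + ... + f(xₙ)]

x_0 = 0.0000, f(x_0) = 1.000000, coefficient = 1
x_1 = 0.6875, f(x_1) = 1.988737, coefficient = 4
x_2 = 1.3750, f(x_2) = 3.955077, coefficient = 2
x_3 = 2.0625, f(x_3) = 7.865609, coefficient = 4
x_4 = 2.7500, f(x_4) = 15.642632, coefficient = 1

I ≈ (0.687500/3) × 63.970172 = 14.659831
Exact value: 14.642632
Error: 0.017199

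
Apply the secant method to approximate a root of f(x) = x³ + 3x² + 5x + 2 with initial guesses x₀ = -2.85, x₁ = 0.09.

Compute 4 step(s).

f(x) = x³ + 3x² + 5x + 2
x₀ = -2.85, x₁ = 0.09

Secant formula: x_{n+1} = x_n - f(x_n)(x_n - x_{n-1})/(f(x_n) - f(x_{n-1}))

Iteration 1:
  f(-2.850000) = -11.031625
  f(0.090000) = 2.475029
  x_2 = 0.090000 - 2.475029×(0.090000 - (-2.850000))/(2.475029 - (-11.031625))
       = -0.448741
Iteration 2:
  f(0.090000) = 2.475029
  f(-0.448741) = 0.270039
  x_3 = -0.448741 - 0.270039×(-0.448741 - 0.090000)/(0.270039 - 2.475029)
       = -0.514719
Iteration 3:
  f(-0.448741) = 0.270039
  f(-0.514719) = 0.084845
  x_4 = -0.514719 - 0.084845×(-0.514719 - (-0.448741))/(0.084845 - 0.270039)
       = -0.544946
Iteration 4:
  f(-0.514719) = 0.084845
  f(-0.544946) = 0.004338
  x_5 = -0.544946 - 0.004338×(-0.544946 - (-0.514719))/(0.004338 - 0.084845)
       = -0.546575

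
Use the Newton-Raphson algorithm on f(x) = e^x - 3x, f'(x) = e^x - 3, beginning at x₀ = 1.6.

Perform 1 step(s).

f(x) = e^x - 3x
f'(x) = e^x - 3
x₀ = 1.6

Newton-Raphson formula: x_{n+1} = x_n - f(x_n)/f'(x_n)

Iteration 1:
  f(1.600000) = 0.153032
  f'(1.600000) = 1.953032
  x_1 = 1.600000 - 0.153032/1.953032 = 1.521644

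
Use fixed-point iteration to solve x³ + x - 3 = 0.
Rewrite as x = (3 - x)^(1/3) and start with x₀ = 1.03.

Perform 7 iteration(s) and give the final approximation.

Equation: x³ + x - 3 = 0
Fixed-point form: x = (3 - x)^(1/3)
x₀ = 1.03

x_1 = g(1.030000) = 1.253590
x_2 = g(1.253590) = 1.204247
x_3 = g(1.204247) = 1.215483
x_4 = g(1.215483) = 1.212943
x_5 = g(1.212943) = 1.213518
x_6 = g(1.213518) = 1.213388
x_7 = g(1.213388) = 1.213417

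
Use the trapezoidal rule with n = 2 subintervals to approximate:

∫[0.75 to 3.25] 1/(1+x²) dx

f(x) = 1/(1+x²)
a = 0.75, b = 3.25, n = 2
h = (b - a)/n = 1.250000

Trapezoidal rule: (h/2)[f(x₀) + 2f(x₁) + 2f(x₂) + ... + f(xₙ)]

x_0 = 0.7500, f(x_0) = 0.640000, coefficient = 1
x_1 = 2.0000, f(x_1) = 0.200000, coefficient = 2
x_2 = 3.2500, f(x_2) = 0.086486, coefficient = 1

I ≈ (1.250000/2) × 1.126486 = 0.704054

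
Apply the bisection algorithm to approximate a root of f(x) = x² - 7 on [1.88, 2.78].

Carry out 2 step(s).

f(x) = x² - 7
Initial interval: [1.88, 2.78]

Iteration 1:
  c_1 = (1.880000 + 2.780000)/2 = 2.330000
  f(c_1) = f(2.330000) = -1.571100
  f(a) × f(c) ≥ 0, new interval: [2.330000, 2.780000]
Iteration 2:
  c_2 = (2.330000 + 2.780000)/2 = 2.555000
  f(c_2) = f(2.555000) = -0.471975
  f(a) × f(c) ≥ 0, new interval: [2.555000, 2.780000]

After 2 iteration(s), the approximation is c_2 = 2.555000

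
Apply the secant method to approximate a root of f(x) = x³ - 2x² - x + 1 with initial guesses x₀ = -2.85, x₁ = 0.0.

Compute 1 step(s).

f(x) = x³ - 2x² - x + 1
x₀ = -2.85, x₁ = 0.0

Secant formula: x_{n+1} = x_n - f(x_n)(x_n - x_{n-1})/(f(x_n) - f(x_{n-1}))

Iteration 1:
  f(-2.850000) = -35.544125
  f(0.000000) = 1.000000
  x_2 = 0.000000 - 1.000000×(0.000000 - (-2.850000))/(1.000000 - (-35.544125))
       = -0.077988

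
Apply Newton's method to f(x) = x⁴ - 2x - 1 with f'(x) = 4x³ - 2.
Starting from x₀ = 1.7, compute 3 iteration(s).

f(x) = x⁴ - 2x - 1
f'(x) = 4x³ - 2
x₀ = 1.7

Newton-Raphson formula: x_{n+1} = x_n - f(x_n)/f'(x_n)

Iteration 1:
  f(1.700000) = 3.952100
  f'(1.700000) = 17.652000
  x_1 = 1.700000 - 3.952100/17.652000 = 1.476110
Iteration 2:
  f(1.476110) = 0.795392
  f'(1.476110) = 10.865198
  x_2 = 1.476110 - 0.795392/10.865198 = 1.402905
Iteration 3:
  f(1.402905) = 0.067773
  f'(1.402905) = 9.044464
  x_3 = 1.402905 - 0.067773/9.044464 = 1.395412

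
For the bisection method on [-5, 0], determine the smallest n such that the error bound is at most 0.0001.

We need (b-a)/2^n ≤ 0.0001
(0 - (-5))/2^n ≤ 0.0001
5/2^n ≤ 0.0001
2^n ≥ 50000
n ≥ log₂(50000) = 15.61
n ≥ 16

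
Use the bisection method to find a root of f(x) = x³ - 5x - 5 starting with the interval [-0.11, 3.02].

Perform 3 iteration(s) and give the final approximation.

f(x) = x³ - 5x - 5
Initial interval: [-0.11, 3.02]

Iteration 1:
  c_1 = (-0.110000 + 3.020000)/2 = 1.455000
  f(c_1) = f(1.455000) = -9.194729
  f(a) × f(c) ≥ 0, new interval: [1.455000, 3.020000]
Iteration 2:
  c_2 = (1.455000 + 3.020000)/2 = 2.237500
  f(c_2) = f(2.237500) = -4.985666
  f(a) × f(c) ≥ 0, new interval: [2.237500, 3.020000]
Iteration 3:
  c_3 = (2.237500 + 3.020000)/2 = 2.628750
  f(c_3) = f(2.628750) = 0.021771
  f(a) × f(c) < 0, new interval: [2.237500, 2.628750]

After 3 iteration(s), the approximation is c_3 = 2.628750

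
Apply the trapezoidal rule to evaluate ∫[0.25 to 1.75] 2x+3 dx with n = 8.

f(x) = 2x+3
a = 0.25, b = 1.75, n = 8
h = (b - a)/n = 0.187500

Trapezoidal rule: (h/2)[f(x₀) + 2f(x₁) + 2f(x₂) + ... + f(xₙ)]

x_0 = 0.2500, f(x_0) = 3.500000, coefficient = 1
x_1 = 0.4375, f(x_1) = 3.875000, coefficient = 2
x_2 = 0.6250, f(x_2) = 4.250000, coefficient = 2
x_3 = 0.8125, f(x_3) = 4.625000, coefficient = 2
x_4 = 1.0000, f(x_4) = 5.000000, coefficient = 2
x_5 = 1.1875, f(x_5) = 5.375000, coefficient = 2
x_6 = 1.3750, f(x_6) = 5.750000, coefficient = 2
x_7 = 1.5625, f(x_7) = 6.125000, coefficient = 2
x_8 = 1.7500, f(x_8) = 6.500000, coefficient = 1

I ≈ (0.187500/2) × 80.000000 = 7.500000
Exact value: 7.500000
Error: 0.000000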